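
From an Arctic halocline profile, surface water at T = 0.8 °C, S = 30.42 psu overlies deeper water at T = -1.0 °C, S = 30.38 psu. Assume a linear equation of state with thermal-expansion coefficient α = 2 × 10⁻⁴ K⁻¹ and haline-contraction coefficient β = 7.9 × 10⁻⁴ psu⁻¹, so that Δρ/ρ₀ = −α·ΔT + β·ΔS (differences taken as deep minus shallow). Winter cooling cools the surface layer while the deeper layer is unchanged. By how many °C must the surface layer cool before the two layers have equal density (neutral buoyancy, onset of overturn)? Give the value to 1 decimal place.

Neutral buoyancy requires Δρ = 0, i.e. −α(T_deep − T_surf′) + β(S_deep − S_surf) = 0.
T_surf′ = T_deep − (β/α)·ΔS = -1.0 − (7.9 × 10⁻⁴/2 × 10⁻⁴)·(-0.04) = -0.842 °C.
Cooling required: 0.8 − (-0.842) = 1.642 °C.

1.6 °C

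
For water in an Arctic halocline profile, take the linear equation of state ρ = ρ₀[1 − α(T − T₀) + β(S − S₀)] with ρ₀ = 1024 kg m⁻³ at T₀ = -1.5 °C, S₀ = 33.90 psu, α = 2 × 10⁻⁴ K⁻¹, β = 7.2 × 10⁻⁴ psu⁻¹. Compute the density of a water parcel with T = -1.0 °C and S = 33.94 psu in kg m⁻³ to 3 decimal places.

T − T₀ = +0.5 K, S − S₀ = +0.04 psu.
Bracket = 1 − α·(+0.5) + β·(+0.04) = 1 + (-7.12 × 10⁻⁵) = 0.9999288.
ρ = 1024 × 0.9999288 = 1023.927 kg m⁻³.

1023.927 kg m⁻³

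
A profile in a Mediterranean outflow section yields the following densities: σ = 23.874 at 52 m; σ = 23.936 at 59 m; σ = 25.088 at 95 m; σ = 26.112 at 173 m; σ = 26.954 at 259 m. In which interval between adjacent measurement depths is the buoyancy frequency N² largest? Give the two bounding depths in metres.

59–95 m

Compute the density gradient over each adjacent pair:
  52–59 m: Δρ/Δz = 0.062/7 = 8.9 × 10⁻³ kg m⁻⁴
  59–95 m: Δρ/Δz = 1.152/36 = 0.032 kg m⁻⁴
  95–173 m: Δρ/Δz = 1.024/78 = 0.013 kg m⁻⁴
  173–259 m: Δρ/Δz = 0.842/86 = 9.8 × 10⁻³ kg m⁻⁴
The largest gradient is in the 59–95 m interval — the pycnocline.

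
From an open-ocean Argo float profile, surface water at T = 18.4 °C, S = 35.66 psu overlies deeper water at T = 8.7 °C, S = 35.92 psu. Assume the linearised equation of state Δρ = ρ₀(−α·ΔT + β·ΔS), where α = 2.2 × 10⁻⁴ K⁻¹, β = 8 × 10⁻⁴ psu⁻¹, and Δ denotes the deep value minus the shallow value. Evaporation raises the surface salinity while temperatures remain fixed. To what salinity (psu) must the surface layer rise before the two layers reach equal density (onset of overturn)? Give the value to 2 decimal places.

Neutral buoyancy requires −α(T_deep − T_surf) + β(S_deep − S_surf′) = 0.
S_surf′ = S_deep − (α/β)·ΔT = 35.92 − (2.2 × 10⁻⁴/8 × 10⁻⁴)·(-9.7) = 38.5875 psu.
Increase required: 38.5875 − 35.66 = 2.9275 psu.

38.59 psu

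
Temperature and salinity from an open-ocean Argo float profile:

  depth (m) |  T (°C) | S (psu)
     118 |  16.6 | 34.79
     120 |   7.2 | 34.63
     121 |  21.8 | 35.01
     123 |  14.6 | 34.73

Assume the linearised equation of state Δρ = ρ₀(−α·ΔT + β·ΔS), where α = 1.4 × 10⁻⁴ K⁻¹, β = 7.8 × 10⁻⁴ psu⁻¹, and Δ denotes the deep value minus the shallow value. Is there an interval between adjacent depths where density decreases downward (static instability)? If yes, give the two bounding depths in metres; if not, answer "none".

Evaluate Δρ/ρ₀ = −αΔT + βΔS across each adjacent pair:
  118–120 m: −αΔT+βΔS = −(1.4 × 10⁻⁴)(-9.4)+(7.8 × 10⁻⁴)(-0.16) = 1.2 × 10⁻³ → stable
  120–121 m: −αΔT+βΔS = −(1.4 × 10⁻⁴)(+14.6)+(7.8 × 10⁻⁴)(+0.38) = -1.7 × 10⁻³ → UNSTABLE
  121–123 m: −αΔT+βΔS = −(1.4 × 10⁻⁴)(-7.2)+(7.8 × 10⁻⁴)(-0.28) = 7.9 × 10⁻⁴ → stable
The 120–121 m interval has Δρ < 0: lighter water underlies denser water.

120–121 m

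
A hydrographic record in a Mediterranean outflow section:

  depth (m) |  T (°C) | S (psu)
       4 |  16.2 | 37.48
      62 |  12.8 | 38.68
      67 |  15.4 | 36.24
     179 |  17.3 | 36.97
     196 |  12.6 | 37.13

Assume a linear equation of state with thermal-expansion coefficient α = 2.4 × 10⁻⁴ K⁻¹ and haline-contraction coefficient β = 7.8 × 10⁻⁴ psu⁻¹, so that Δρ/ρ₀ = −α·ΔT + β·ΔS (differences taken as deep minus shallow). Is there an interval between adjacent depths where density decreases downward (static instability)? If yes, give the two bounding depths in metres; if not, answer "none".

Evaluate Δρ/ρ₀ = −αΔT + βΔS across each adjacent pair:
  4–62 m: −αΔT+βΔS = −(2.4 × 10⁻⁴)(-3.4)+(7.8 × 10⁻⁴)(+1.20) = 1.8 × 10⁻³ → stable
  62–67 m: −αΔT+βΔS = −(2.4 × 10⁻⁴)(+2.6)+(7.8 × 10⁻⁴)(-2.44) = -2.5 × 10⁻³ → UNSTABLE
  67–179 m: −αΔT+βΔS = −(2.4 × 10⁻⁴)(+1.9)+(7.8 × 10⁻⁴)(+0.73) = 1.1 × 10⁻⁴ → stable
  179–196 m: −αΔT+βΔS = −(2.4 × 10⁻⁴)(-4.7)+(7.8 × 10⁻⁴)(+0.16) = 1.3 × 10⁻³ → stable
The 62–67 m interval has Δρ < 0: lighter water underlies denser water.

62–67 m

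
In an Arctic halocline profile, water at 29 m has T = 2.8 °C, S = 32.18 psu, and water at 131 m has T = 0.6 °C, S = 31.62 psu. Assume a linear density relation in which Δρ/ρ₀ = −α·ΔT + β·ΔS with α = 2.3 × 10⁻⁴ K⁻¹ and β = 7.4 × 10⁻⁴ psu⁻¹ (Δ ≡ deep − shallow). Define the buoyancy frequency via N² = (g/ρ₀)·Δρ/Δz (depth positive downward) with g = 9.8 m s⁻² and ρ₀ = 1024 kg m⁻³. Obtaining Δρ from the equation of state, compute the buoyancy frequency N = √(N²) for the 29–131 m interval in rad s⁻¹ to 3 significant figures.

2.97 × 10⁻³ rad s⁻¹

ΔT = -2.2 K, ΔS = -0.56 psu (deep − shallow).
Δρ/ρ₀ = −αΔT + βΔS = 5.06 × 10⁻⁴ − 4.144 × 10⁻⁴ = 9.16 × 10⁻⁵, so Δρ ≈ 0.09380 kg m⁻³.
N² = (g/ρ₀)·Δρ/Δz = g·(Δρ/ρ₀)/Δz = 9.8 × 9.16 × 10⁻⁵ / 102 = 8.8008 × 10⁻⁶ s⁻².
N = √(8.8008 × 10⁻⁶) = 2.9666 × 10⁻³ rad s⁻¹ ≈ 2.97 × 10⁻³ rad s⁻¹.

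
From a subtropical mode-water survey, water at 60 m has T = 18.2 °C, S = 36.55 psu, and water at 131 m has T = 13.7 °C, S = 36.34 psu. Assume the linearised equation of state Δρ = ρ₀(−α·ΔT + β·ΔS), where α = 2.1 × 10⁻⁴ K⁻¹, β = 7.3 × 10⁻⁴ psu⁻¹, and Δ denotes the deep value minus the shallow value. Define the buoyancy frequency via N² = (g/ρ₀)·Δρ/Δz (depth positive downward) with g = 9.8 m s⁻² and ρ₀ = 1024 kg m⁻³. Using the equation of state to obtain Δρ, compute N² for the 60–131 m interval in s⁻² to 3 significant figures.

1.09 × 10⁻⁴ s⁻²

ΔT = -4.5 K, ΔS = -0.21 psu (deep − shallow).
Δρ/ρ₀ = −αΔT + βΔS = 9.45 × 10⁻⁴ − 1.533 × 10⁻⁴ = 7.917 × 10⁻⁴, so Δρ ≈ 0.8107 kg m⁻³.
N² = (g/ρ₀)·Δρ/Δz = g·(Δρ/ρ₀)/Δz = 9.8 × 7.917 × 10⁻⁴ / 71 = 1.0928 × 10⁻⁴ s⁻² ≈ 1.09 × 10⁻⁴ s⁻².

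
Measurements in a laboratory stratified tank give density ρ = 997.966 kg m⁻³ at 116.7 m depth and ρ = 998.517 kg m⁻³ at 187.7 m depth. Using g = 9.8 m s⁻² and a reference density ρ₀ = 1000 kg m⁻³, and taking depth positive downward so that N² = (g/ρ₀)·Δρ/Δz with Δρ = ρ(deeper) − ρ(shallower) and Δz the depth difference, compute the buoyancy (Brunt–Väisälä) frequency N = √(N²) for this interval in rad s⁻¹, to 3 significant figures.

8.72 × 10⁻³ rad s⁻¹

Δρ = 998.517 − 997.966 = 0.551 kg m⁻³ over Δz = 187.7 − 116.7 = 71 m.
N² = (9.8/1000) × (0.551/71) = 7.6054 × 10⁻⁵ s⁻².
N = √(7.6054 × 10⁻⁵) = 8.7209 × 10⁻³ rad s⁻¹ ≈ 8.72 × 10⁻³ rad s⁻¹.
A positive N² confirms static stability across the interval.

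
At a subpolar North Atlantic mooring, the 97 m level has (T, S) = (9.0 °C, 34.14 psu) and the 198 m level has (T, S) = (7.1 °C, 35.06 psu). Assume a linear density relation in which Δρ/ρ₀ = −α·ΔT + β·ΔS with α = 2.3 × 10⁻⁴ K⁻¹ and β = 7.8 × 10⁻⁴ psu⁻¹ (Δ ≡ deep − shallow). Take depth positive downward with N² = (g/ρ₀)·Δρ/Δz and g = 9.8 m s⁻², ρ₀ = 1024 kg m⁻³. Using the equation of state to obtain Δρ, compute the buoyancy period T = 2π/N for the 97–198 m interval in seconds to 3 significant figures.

ΔT = -1.9 K, ΔS = +0.92 psu (deep − shallow).
Δρ/ρ₀ = −αΔT + βΔS = 4.37 × 10⁻⁴ + 7.176 × 10⁻⁴ = 1.1546 × 10⁻³, so Δρ ≈ 1.182 kg m⁻³.
N² = (g/ρ₀)·Δρ/Δz = g·(Δρ/ρ₀)/Δz = 9.8 × 1.1546 × 10⁻³ / 101 = 1.1203 × 10⁻⁴ s⁻².
N = √(1.1203 × 10⁻⁴) = 0.010584 rad s⁻¹ → T = 2π/N = 593.65 s ≈ 594 s.

594 s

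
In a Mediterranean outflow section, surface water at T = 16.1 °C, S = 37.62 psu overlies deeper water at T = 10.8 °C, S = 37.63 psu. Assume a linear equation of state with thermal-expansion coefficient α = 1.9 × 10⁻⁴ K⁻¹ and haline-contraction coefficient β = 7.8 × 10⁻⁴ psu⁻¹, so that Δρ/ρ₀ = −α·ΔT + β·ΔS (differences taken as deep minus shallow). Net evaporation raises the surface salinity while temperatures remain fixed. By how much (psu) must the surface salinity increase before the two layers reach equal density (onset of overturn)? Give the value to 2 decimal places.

Neutral buoyancy requires −α(T_deep − T_surf) + β(S_deep − S_surf′) = 0.
S_surf′ = S_deep − (α/β)·ΔT = 37.63 − (1.9 × 10⁻⁴/7.8 × 10⁻⁴)·(-5.3) = 38.9210 psu.
Increase required: 38.9210 − 37.62 = 1.3010 psu.

1.30 psu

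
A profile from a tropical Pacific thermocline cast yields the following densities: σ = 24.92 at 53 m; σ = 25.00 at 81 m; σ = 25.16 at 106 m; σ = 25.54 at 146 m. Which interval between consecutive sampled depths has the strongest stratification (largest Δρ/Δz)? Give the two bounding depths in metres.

106–146 m

Compute the density gradient over each adjacent pair:
  53–81 m: Δρ/Δz = 0.08/28 = 2.9 × 10⁻³ kg m⁻⁴
  81–106 m: Δρ/Δz = 0.16/25 = 6.4 × 10⁻³ kg m⁻⁴
  106–146 m: Δρ/Δz = 0.38/40 = 9.5 × 10⁻³ kg m⁻⁴
The largest gradient is in the 106–146 m interval — the pycnocline.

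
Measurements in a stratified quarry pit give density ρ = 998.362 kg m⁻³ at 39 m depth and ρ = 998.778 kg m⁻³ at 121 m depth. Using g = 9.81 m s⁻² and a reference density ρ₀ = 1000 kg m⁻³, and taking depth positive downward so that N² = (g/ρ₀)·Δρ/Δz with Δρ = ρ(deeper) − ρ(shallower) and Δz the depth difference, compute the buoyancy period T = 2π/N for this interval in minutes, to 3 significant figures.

14.8 min

Δρ = 998.778 − 998.362 = 0.416 kg m⁻³ over Δz = 121 − 39 = 82 m.
N² = (9.81/1000) × (0.416/82) = 4.9768 × 10⁻⁵ s⁻².
N = √(4.9768 × 10⁻⁵) = 7.0546 × 10⁻³ rad s⁻¹, so T = 2π/N = 890.65 s = 14.844 min ≈ 14.8 min.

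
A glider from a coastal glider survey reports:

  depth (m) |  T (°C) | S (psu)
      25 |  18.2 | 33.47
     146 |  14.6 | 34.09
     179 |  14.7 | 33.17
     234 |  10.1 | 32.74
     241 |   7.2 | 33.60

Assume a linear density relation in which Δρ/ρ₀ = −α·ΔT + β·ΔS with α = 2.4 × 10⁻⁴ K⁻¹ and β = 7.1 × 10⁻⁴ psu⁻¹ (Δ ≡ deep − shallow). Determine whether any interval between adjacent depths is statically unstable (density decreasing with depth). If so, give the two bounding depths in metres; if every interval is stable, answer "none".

146–179 m

Evaluate Δρ/ρ₀ = −αΔT + βΔS across each adjacent pair:
  25–146 m: −αΔT+βΔS = −(2.4 × 10⁻⁴)(-3.6)+(7.1 × 10⁻⁴)(+0.62) = 1.3 × 10⁻³ → stable
  146–179 m: −αΔT+βΔS = −(2.4 × 10⁻⁴)(+0.1)+(7.1 × 10⁻⁴)(-0.92) = -6.8 × 10⁻⁴ → UNSTABLE
  179–234 m: −αΔT+βΔS = −(2.4 × 10⁻⁴)(-4.6)+(7.1 × 10⁻⁴)(-0.43) = 8.0 × 10⁻⁴ → stable
  234–241 m: −αΔT+βΔS = −(2.4 × 10⁻⁴)(-2.9)+(7.1 × 10⁻⁴)(+0.86) = 1.3 × 10⁻³ → stable
The 146–179 m interval has Δρ < 0: lighter water underlies denser water.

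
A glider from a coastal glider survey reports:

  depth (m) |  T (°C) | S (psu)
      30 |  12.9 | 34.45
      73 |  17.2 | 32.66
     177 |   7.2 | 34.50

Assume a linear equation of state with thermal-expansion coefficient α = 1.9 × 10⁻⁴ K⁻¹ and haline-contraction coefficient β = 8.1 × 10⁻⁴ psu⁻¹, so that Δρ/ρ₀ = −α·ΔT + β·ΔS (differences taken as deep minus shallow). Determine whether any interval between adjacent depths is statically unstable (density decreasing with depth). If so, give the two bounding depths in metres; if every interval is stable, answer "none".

Evaluate Δρ/ρ₀ = −αΔT + βΔS across each adjacent pair:
  30–73 m: −αΔT+βΔS = −(1.9 × 10⁻⁴)(+4.3)+(8.1 × 10⁻⁴)(-1.79) = -2.3 × 10⁻³ → UNSTABLE
  73–177 m: −αΔT+βΔS = −(1.9 × 10⁻⁴)(-10.0)+(8.1 × 10⁻⁴)(+1.84) = 3.4 × 10⁻³ → stable
The 30–73 m interval has Δρ < 0: lighter water underlies denser water.

30–73 m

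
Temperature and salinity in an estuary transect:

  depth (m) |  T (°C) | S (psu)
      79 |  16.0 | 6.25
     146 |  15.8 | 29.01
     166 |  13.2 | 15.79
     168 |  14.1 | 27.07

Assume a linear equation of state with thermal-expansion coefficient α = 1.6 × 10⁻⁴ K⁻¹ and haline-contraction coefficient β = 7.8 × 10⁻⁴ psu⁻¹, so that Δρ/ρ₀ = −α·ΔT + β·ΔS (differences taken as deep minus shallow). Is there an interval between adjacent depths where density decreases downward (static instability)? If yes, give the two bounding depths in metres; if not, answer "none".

146–166 m

Evaluate Δρ/ρ₀ = −αΔT + βΔS across each adjacent pair:
  79–146 m: −αΔT+βΔS = −(1.6 × 10⁻⁴)(-0.2)+(7.8 × 10⁻⁴)(+22.76) = 0.018 → stable
  146–166 m: −αΔT+βΔS = −(1.6 × 10⁻⁴)(-2.6)+(7.8 × 10⁻⁴)(-13.22) = -9.9 × 10⁻³ → UNSTABLE
  166–168 m: −αΔT+βΔS = −(1.6 × 10⁻⁴)(+0.9)+(7.8 × 10⁻⁴)(+11.28) = 8.7 × 10⁻³ → stable
The 146–166 m interval has Δρ < 0: lighter water underlies denser water.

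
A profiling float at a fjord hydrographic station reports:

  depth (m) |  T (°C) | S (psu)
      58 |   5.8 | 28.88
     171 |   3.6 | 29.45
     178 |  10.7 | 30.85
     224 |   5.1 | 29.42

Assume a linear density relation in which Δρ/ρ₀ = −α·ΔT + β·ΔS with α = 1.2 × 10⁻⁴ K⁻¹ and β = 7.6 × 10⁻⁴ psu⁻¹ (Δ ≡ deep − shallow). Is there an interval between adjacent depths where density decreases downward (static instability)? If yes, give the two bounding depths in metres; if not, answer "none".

178–224 m

Evaluate Δρ/ρ₀ = −αΔT + βΔS across each adjacent pair:
  58–171 m: −αΔT+βΔS = −(1.2 × 10⁻⁴)(-2.2)+(7.6 × 10⁻⁴)(+0.57) = 7.0 × 10⁻⁴ → stable
  171–178 m: −αΔT+βΔS = −(1.2 × 10⁻⁴)(+7.1)+(7.6 × 10⁻⁴)(+1.40) = 2.1 × 10⁻⁴ → stable
  178–224 m: −αΔT+βΔS = −(1.2 × 10⁻⁴)(-5.6)+(7.6 × 10⁻⁴)(-1.43) = -4.1 × 10⁻⁴ → UNSTABLE
The 178–224 m interval has Δρ < 0: lighter water underlies denser water.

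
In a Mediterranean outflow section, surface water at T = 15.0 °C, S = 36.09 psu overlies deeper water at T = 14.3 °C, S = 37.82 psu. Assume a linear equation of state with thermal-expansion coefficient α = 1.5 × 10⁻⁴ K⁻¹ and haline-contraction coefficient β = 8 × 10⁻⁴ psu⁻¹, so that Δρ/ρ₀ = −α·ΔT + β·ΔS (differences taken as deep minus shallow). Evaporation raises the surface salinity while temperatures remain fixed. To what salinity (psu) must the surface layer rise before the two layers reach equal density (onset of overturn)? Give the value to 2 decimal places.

37.95 psu

Neutral buoyancy requires −α(T_deep − T_surf) + β(S_deep − S_surf′) = 0.
S_surf′ = S_deep − (α/β)·ΔT = 37.82 − (1.5 × 10⁻⁴/8 × 10⁻⁴)·(-0.7) = 37.9513 psu.
Increase required: 37.9513 − 36.09 = 1.8613 psu.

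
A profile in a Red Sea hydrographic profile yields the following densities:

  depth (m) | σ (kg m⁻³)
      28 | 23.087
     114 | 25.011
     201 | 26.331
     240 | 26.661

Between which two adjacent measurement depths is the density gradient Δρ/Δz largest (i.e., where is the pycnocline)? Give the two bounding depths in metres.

28–114 m

Compute the density gradient over each adjacent pair:
  28–114 m: Δρ/Δz = 1.924/86 = 0.022 kg m⁻⁴
  114–201 m: Δρ/Δz = 1.320/87 = 0.015 kg m⁻⁴
  201–240 m: Δρ/Δz = 0.330/39 = 8.5 × 10⁻³ kg m⁻⁴
The largest gradient is in the 28–114 m interval — the pycnocline.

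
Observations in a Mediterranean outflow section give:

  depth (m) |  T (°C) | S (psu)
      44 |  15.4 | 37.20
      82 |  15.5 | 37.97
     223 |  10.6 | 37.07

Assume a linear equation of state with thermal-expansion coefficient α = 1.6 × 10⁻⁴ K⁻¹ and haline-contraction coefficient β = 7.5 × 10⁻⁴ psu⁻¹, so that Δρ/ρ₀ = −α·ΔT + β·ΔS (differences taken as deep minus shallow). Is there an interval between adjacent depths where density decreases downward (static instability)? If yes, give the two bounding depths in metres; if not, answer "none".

none

Evaluate Δρ/ρ₀ = −αΔT + βΔS across each adjacent pair:
  44–82 m: −αΔT+βΔS = −(1.6 × 10⁻⁴)(+0.1)+(7.5 × 10⁻⁴)(+0.77) = 5.6 × 10⁻⁴ → stable
  82–223 m: −αΔT+βΔS = −(1.6 × 10⁻⁴)(-4.9)+(7.5 × 10⁻⁴)(-0.90) = 1.1 × 10⁻⁴ → stable
Every interval has Δρ > 0: the column is stably stratified throughout.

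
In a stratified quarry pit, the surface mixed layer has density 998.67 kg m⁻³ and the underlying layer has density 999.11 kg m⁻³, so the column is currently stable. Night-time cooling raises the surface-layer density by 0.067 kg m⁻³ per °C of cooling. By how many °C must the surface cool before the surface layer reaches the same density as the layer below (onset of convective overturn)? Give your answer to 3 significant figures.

Density deficit of the surface layer: 999.11 − 998.67 = 0.44 kg m⁻³.
Required change = 0.44 / 0.067 = 6.57 °C.

6.57 °C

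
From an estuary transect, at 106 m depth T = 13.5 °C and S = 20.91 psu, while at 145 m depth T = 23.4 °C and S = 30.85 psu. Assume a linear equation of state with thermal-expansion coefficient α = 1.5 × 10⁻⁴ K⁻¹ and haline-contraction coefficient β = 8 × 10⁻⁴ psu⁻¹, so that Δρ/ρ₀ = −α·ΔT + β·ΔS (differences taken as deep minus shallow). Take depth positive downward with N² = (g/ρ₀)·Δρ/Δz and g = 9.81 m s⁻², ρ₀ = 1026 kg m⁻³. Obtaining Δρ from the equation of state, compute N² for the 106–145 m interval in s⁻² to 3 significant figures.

1.63 × 10⁻³ s⁻²

ΔT = +9.9 K, ΔS = +9.94 psu (deep − shallow).
Δρ/ρ₀ = −αΔT + βΔS = -1.485 × 10⁻³ + 7.952 × 10⁻³ = 6.467 × 10⁻³, so Δρ ≈ 6.635 kg m⁻³.
N² = (g/ρ₀)·Δρ/Δz = g·(Δρ/ρ₀)/Δz = 9.81 × 6.467 × 10⁻³ / 39 = 1.6267 × 10⁻³ s⁻² ≈ 1.63 × 10⁻³ s⁻².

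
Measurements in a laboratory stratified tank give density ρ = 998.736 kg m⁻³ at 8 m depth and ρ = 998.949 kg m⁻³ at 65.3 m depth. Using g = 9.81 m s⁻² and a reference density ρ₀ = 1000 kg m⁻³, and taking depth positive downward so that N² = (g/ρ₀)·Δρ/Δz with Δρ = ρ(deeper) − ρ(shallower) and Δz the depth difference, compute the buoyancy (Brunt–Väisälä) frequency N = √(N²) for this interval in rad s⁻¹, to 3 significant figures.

Δρ = 998.949 − 998.736 = 0.213 kg m⁻³ over Δz = 65.3 − 8 = 57.3 m.
N² = (9.81/1000) × (0.213/57.3) = 3.6466 × 10⁻⁵ s⁻².
N = √(3.6466 × 10⁻⁵) = 6.0387 × 10⁻³ rad s⁻¹ ≈ 6.04 × 10⁻³ rad s⁻¹.
A positive N² confirms static stability across the interval.

6.04 × 10⁻³ rad s⁻¹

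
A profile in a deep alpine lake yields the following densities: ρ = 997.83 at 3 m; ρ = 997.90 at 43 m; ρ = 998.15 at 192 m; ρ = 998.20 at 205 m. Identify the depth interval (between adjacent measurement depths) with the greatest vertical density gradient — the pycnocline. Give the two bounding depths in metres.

192–205 m

Compute the density gradient over each adjacent pair:
  3–43 m: Δρ/Δz = 0.07/40 = 1.8 × 10⁻³ kg m⁻⁴
  43–192 m: Δρ/Δz = 0.25/149 = 1.7 × 10⁻³ kg m⁻⁴
  192–205 m: Δρ/Δz = 0.05/13 = 3.8 × 10⁻³ kg m⁻⁴
The largest gradient is in the 192–205 m interval — the pycnocline.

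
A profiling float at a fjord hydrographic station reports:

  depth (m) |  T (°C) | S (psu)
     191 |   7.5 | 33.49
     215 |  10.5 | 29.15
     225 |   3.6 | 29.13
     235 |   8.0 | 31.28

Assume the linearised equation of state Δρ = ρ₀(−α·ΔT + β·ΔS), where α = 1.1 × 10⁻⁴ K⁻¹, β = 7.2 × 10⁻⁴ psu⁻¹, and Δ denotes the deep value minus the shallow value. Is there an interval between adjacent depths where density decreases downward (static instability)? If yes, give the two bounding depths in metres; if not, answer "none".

191–215 m

Evaluate Δρ/ρ₀ = −αΔT + βΔS across each adjacent pair:
  191–215 m: −αΔT+βΔS = −(1.1 × 10⁻⁴)(+3.0)+(7.2 × 10⁻⁴)(-4.34) = -3.5 × 10⁻³ → UNSTABLE
  215–225 m: −αΔT+βΔS = −(1.1 × 10⁻⁴)(-6.9)+(7.2 × 10⁻⁴)(-0.02) = 7.4 × 10⁻⁴ → stable
  225–235 m: −αΔT+βΔS = −(1.1 × 10⁻⁴)(+4.4)+(7.2 × 10⁻⁴)(+2.15) = 1.1 × 10⁻³ → stable
The 191–215 m interval has Δρ < 0: lighter water underlies denser water.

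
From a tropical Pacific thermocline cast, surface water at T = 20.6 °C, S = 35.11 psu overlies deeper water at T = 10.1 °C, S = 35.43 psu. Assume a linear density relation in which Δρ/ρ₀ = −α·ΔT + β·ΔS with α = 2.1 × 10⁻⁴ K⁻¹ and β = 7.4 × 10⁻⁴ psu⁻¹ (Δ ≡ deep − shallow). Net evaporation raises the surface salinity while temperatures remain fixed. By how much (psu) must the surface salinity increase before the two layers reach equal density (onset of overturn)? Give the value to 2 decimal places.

3.30 psu

Neutral buoyancy requires −α(T_deep − T_surf) + β(S_deep − S_surf′) = 0.
S_surf′ = S_deep − (α/β)·ΔT = 35.43 − (2.1 × 10⁻⁴/7.4 × 10⁻⁴)·(-10.5) = 38.4097 psu.
Increase required: 38.4097 − 35.11 = 3.2997 psu.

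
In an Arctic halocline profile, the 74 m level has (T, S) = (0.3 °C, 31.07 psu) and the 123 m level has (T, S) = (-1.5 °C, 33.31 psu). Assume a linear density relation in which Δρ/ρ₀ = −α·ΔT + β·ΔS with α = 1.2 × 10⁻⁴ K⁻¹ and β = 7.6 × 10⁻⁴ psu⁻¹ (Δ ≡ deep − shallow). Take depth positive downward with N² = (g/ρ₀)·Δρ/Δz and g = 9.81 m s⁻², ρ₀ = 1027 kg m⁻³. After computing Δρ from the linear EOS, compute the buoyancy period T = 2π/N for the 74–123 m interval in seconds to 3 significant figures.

ΔT = -1.8 K, ΔS = +2.24 psu (deep − shallow).
Δρ/ρ₀ = −αΔT + βΔS = 2.16 × 10⁻⁴ + 1.7024 × 10⁻³ = 1.9184 × 10⁻³, so Δρ ≈ 1.970 kg m⁻³.
N² = (g/ρ₀)·Δρ/Δz = g·(Δρ/ρ₀)/Δz = 9.81 × 1.9184 × 10⁻³ / 49 = 3.8407 × 10⁻⁴ s⁻².
N = √(3.8407 × 10⁻⁴) = 0.019598 rad s⁻¹ → T = 2π/N = 320.60 s ≈ 321 s.

321 s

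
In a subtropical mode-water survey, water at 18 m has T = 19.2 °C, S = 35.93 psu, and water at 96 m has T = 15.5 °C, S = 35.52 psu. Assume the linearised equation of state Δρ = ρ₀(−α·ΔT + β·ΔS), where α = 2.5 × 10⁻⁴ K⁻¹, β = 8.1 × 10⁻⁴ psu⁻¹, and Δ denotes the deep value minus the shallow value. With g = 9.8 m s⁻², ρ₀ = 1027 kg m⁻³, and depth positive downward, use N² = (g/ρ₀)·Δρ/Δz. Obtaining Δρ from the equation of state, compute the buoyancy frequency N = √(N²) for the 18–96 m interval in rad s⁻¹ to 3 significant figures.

ΔT = -3.7 K, ΔS = -0.41 psu (deep − shallow).
Δρ/ρ₀ = −αΔT + βΔS = 9.25 × 10⁻⁴ − 3.321 × 10⁻⁴ = 5.929 × 10⁻⁴, so Δρ ≈ 0.6089 kg m⁻³.
N² = (g/ρ₀)·Δρ/Δz = g·(Δρ/ρ₀)/Δz = 9.8 × 5.929 × 10⁻⁴ / 78 = 7.4493 × 10⁻⁵ s⁻².
N = √(7.4493 × 10⁻⁵) = 8.6309 × 10⁻³ rad s⁻¹ ≈ 8.63 × 10⁻³ rad s⁻¹.

8.63 × 10⁻³ rad s⁻¹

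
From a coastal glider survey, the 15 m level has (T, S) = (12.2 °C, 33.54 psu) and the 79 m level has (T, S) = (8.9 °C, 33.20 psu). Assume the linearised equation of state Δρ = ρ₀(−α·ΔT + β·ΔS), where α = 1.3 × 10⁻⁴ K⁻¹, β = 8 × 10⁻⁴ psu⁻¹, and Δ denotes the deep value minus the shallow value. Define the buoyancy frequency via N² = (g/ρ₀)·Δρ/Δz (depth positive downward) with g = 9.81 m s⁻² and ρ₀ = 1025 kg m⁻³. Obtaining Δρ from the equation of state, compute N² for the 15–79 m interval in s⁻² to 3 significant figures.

2.41 × 10⁻⁵ s⁻²

ΔT = -3.3 K, ΔS = -0.34 psu (deep − shallow).
Δρ/ρ₀ = −αΔT + βΔS = 4.29 × 10⁻⁴ − 2.72 × 10⁻⁴ = 1.57 × 10⁻⁴, so Δρ ≈ 0.1609 kg m⁻³.
N² = (g/ρ₀)·Δρ/Δz = g·(Δρ/ρ₀)/Δz = 9.81 × 1.57 × 10⁻⁴ / 64 = 2.4065 × 10⁻⁵ s⁻² ≈ 2.41 × 10⁻⁵ s⁻².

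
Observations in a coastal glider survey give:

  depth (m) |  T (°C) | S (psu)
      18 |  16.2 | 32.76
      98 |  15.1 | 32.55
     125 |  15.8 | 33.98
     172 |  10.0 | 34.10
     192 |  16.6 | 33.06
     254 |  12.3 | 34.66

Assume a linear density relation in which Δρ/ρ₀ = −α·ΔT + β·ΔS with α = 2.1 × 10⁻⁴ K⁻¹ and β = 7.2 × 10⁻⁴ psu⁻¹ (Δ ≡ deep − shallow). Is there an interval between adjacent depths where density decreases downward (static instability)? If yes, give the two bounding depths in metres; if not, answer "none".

Evaluate Δρ/ρ₀ = −αΔT + βΔS across each adjacent pair:
  18–98 m: −αΔT+βΔS = −(2.1 × 10⁻⁴)(-1.1)+(7.2 × 10⁻⁴)(-0.21) = 8.0 × 10⁻⁵ → stable
  98–125 m: −αΔT+βΔS = −(2.1 × 10⁻⁴)(+0.7)+(7.2 × 10⁻⁴)(+1.43) = 8.8 × 10⁻⁴ → stable
  125–172 m: −αΔT+βΔS = −(2.1 × 10⁻⁴)(-5.8)+(7.2 × 10⁻⁴)(+0.12) = 1.3 × 10⁻³ → stable
  172–192 m: −αΔT+βΔS = −(2.1 × 10⁻⁴)(+6.6)+(7.2 × 10⁻⁴)(-1.04) = -2.1 × 10⁻³ → UNSTABLE
  192–254 m: −αΔT+βΔS = −(2.1 × 10⁻⁴)(-4.3)+(7.2 × 10⁻⁴)(+1.60) = 2.1 × 10⁻³ → stable
The 172–192 m interval has Δρ < 0: lighter water underlies denser water.

172–192 m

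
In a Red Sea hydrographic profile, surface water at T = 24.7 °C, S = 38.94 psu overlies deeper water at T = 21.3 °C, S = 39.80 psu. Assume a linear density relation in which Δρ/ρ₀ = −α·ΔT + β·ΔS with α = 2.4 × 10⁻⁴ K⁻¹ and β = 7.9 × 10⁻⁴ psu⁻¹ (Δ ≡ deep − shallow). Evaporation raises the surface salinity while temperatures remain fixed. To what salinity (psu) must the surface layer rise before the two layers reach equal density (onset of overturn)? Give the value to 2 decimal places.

Neutral buoyancy requires −α(T_deep − T_surf) + β(S_deep − S_surf′) = 0.
S_surf′ = S_deep − (α/β)·ΔT = 39.80 − (2.4 × 10⁻⁴/7.9 × 10⁻⁴)·(-3.4) = 40.8329 psu.
Increase required: 40.8329 − 38.94 = 1.8929 psu.

40.83 psu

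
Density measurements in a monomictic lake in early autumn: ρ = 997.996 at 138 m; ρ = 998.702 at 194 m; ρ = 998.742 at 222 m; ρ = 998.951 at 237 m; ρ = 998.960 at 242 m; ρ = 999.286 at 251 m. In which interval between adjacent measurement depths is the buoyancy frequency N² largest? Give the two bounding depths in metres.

242–251 m

Compute the density gradient over each adjacent pair:
  138–194 m: Δρ/Δz = 0.706/56 = 0.013 kg m⁻⁴
  194–222 m: Δρ/Δz = 0.040/28 = 1.4 × 10⁻³ kg m⁻⁴
  222–237 m: Δρ/Δz = 0.209/15 = 0.014 kg m⁻⁴
  237–242 m: Δρ/Δz = 0.009/5 = 1.8 × 10⁻³ kg m⁻⁴
  242–251 m: Δρ/Δz = 0.326/9 = 0.036 kg m⁻⁴
The largest gradient is in the 242–251 m interval — the pycnocline.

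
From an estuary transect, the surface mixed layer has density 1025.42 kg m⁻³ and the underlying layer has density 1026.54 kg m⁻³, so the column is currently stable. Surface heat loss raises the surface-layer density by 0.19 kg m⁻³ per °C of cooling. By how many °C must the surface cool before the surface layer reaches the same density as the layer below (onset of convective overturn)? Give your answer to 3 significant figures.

Density deficit of the surface layer: 1026.54 − 1025.42 = 1.12 kg m⁻³.
Required change = 1.12 / 0.19 = 5.89 °C.

5.89 °C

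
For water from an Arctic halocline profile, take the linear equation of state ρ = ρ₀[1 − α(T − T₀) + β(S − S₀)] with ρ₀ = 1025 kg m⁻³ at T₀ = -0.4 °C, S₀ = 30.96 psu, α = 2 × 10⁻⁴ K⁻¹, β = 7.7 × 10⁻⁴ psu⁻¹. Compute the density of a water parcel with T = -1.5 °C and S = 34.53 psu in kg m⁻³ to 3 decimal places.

1028.043 kg m⁻³

T − T₀ = -1.1 K, S − S₀ = +3.57 psu.
Bracket = 1 − α·(-1.1) + β·(+3.57) = 1 + (2.9689 × 10⁻³) = 1.0029689.
ρ = 1025 × 1.0029689 = 1028.043 kg m⁻³.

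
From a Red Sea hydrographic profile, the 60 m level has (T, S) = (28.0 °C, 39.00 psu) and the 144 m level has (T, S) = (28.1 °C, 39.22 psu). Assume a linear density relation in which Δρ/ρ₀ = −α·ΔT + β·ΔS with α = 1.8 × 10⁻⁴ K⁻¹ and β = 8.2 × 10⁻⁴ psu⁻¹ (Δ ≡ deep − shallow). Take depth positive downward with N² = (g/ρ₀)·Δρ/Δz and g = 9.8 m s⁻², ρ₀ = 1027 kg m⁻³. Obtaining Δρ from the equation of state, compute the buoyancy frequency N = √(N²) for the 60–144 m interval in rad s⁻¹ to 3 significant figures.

ΔT = +0.1 K, ΔS = +0.22 psu (deep − shallow).
Δρ/ρ₀ = −αΔT + βΔS = -1.80 × 10⁻⁵ + 1.804 × 10⁻⁴ = 1.624 × 10⁻⁴, so Δρ ≈ 0.1668 kg m⁻³.
N² = (g/ρ₀)·Δρ/Δz = g·(Δρ/ρ₀)/Δz = 9.8 × 1.624 × 10⁻⁴ / 84 = 1.8947 × 10⁻⁵ s⁻².
N = √(1.8947 × 10⁻⁵) = 4.3528 × 10⁻³ rad s⁻¹ ≈ 4.35 × 10⁻³ rad s⁻¹.

4.35 × 10⁻³ rad s⁻¹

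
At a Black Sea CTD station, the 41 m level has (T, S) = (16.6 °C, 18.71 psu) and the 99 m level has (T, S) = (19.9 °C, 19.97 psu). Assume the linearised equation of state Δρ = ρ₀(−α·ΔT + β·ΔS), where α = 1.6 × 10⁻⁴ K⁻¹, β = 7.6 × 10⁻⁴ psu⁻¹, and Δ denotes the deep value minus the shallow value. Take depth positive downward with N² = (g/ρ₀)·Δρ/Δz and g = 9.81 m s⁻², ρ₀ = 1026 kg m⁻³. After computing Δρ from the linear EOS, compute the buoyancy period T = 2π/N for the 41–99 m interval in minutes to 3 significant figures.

12.3 min

ΔT = +3.3 K, ΔS = +1.26 psu (deep − shallow).
Δρ/ρ₀ = −αΔT + βΔS = -5.28 × 10⁻⁴ + 9.576 × 10⁻⁴ = 4.296 × 10⁻⁴, so Δρ ≈ 0.4408 kg m⁻³.
N² = (g/ρ₀)·Δρ/Δz = g·(Δρ/ρ₀)/Δz = 9.81 × 4.296 × 10⁻⁴ / 58 = 7.2662 × 10⁻⁵ s⁻².
N = √(7.2662 × 10⁻⁵) = 8.5242 × 10⁻³ rad s⁻¹ → T = 2π/N = 737.10 s = 12.285 min ≈ 12.3 min.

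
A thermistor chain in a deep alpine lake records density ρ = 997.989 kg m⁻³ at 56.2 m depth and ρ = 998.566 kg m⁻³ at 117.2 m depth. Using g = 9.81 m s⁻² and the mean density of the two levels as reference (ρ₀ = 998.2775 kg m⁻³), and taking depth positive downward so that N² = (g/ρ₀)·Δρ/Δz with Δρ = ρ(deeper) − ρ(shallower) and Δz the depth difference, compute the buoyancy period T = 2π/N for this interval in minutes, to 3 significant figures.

Δρ = 998.566 − 997.989 = 0.577 kg m⁻³ over Δz = 117.2 − 56.2 = 61 m.
N² = (9.81/998.2775) × (0.577/61) = 9.2953 × 10⁻⁵ s⁻².
N = √(9.2953 × 10⁻⁵) = 9.6412 × 10⁻³ rad s⁻¹, so T = 2π/N = 651.70 s = 10.862 min ≈ 10.9 min.

10.9 min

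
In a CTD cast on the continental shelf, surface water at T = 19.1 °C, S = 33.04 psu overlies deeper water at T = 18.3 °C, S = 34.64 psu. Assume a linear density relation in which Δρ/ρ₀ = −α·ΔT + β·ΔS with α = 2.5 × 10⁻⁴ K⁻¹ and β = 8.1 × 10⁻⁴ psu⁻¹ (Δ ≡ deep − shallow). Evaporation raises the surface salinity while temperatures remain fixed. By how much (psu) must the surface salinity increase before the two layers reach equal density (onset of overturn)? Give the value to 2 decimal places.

1.85 psu

Neutral buoyancy requires −α(T_deep − T_surf) + β(S_deep − S_surf′) = 0.
S_surf′ = S_deep − (α/β)·ΔT = 34.64 − (2.5 × 10⁻⁴/8.1 × 10⁻⁴)·(-0.8) = 34.8869 psu.
Increase required: 34.8869 − 33.04 = 1.8469 psu.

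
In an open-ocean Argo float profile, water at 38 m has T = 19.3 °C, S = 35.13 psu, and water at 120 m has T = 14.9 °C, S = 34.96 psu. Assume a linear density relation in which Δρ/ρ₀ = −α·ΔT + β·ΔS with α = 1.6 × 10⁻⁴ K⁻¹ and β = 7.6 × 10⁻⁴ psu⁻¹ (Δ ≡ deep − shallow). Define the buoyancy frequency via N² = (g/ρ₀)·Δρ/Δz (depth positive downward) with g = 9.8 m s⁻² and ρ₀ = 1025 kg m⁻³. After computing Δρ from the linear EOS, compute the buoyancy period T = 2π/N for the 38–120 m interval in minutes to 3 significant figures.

12.6 min

ΔT = -4.4 K, ΔS = -0.17 psu (deep − shallow).
Δρ/ρ₀ = −αΔT + βΔS = 7.04 × 10⁻⁴ − 1.292 × 10⁻⁴ = 5.748 × 10⁻⁴, so Δρ ≈ 0.5892 kg m⁻³.
N² = (g/ρ₀)·Δρ/Δz = g·(Δρ/ρ₀)/Δz = 9.8 × 5.748 × 10⁻⁴ / 82 = 6.8696 × 10⁻⁵ s⁻².
N = √(6.8696 × 10⁻⁵) = 8.2883 × 10⁻³ rad s⁻¹ → T = 2π/N = 758.08 s = 12.635 min ≈ 12.6 min.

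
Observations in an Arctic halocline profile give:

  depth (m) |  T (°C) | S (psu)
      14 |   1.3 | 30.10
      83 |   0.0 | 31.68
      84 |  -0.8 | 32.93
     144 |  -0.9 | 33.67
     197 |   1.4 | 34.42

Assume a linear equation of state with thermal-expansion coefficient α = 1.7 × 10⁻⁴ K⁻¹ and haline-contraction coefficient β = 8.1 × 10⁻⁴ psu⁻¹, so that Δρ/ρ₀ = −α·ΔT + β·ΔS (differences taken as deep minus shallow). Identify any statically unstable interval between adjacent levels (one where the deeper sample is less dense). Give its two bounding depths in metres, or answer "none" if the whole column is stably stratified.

none

Evaluate Δρ/ρ₀ = −αΔT + βΔS across each adjacent pair:
  14–83 m: −αΔT+βΔS = −(1.7 × 10⁻⁴)(-1.3)+(8.1 × 10⁻⁴)(+1.58) = 1.5 × 10⁻³ → stable
  83–84 m: −αΔT+βΔS = −(1.7 × 10⁻⁴)(-0.8)+(8.1 × 10⁻⁴)(+1.25) = 1.1 × 10⁻³ → stable
  84–144 m: −αΔT+βΔS = −(1.7 × 10⁻⁴)(-0.1)+(8.1 × 10⁻⁴)(+0.74) = 6.2 × 10⁻⁴ → stable
  144–197 m: −αΔT+βΔS = −(1.7 × 10⁻⁴)(+2.3)+(8.1 × 10⁻⁴)(+0.75) = 2.2 × 10⁻⁴ → stable
Every interval has Δρ > 0: the column is stably stratified throughout.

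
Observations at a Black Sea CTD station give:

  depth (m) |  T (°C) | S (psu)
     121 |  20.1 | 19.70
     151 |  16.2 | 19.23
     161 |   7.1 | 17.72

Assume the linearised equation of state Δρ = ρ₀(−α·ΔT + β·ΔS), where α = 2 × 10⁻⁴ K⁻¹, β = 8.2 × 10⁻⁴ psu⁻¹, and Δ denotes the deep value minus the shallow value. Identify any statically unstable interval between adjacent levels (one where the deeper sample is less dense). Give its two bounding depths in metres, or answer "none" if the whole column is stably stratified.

Evaluate Δρ/ρ₀ = −αΔT + βΔS across each adjacent pair:
  121–151 m: −αΔT+βΔS = −(2 × 10⁻⁴)(-3.9)+(8.2 × 10⁻⁴)(-0.47) = 3.9 × 10⁻⁴ → stable
  151–161 m: −αΔT+βΔS = −(2 × 10⁻⁴)(-9.1)+(8.2 × 10⁻⁴)(-1.51) = 5.8 × 10⁻⁴ → stable
Every interval has Δρ > 0: the column is stably stratified throughout.

none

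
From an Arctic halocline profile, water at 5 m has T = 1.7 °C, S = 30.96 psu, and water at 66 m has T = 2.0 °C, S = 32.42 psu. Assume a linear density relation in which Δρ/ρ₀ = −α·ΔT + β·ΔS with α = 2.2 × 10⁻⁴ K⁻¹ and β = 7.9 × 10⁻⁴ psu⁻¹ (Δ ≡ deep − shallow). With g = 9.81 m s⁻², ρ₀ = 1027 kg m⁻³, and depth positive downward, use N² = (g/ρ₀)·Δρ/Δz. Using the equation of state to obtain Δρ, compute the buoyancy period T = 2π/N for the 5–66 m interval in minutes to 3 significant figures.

ΔT = +0.3 K, ΔS = +1.46 psu (deep − shallow).
Δρ/ρ₀ = −αΔT + βΔS = -6.60 × 10⁻⁵ + 1.1534 × 10⁻³ = 1.0874 × 10⁻³, so Δρ ≈ 1.117 kg m⁻³.
N² = (g/ρ₀)·Δρ/Δz = g·(Δρ/ρ₀)/Δz = 9.81 × 1.0874 × 10⁻³ / 61 = 1.7488 × 10⁻⁴ s⁻².
N = √(1.7488 × 10⁻⁴) = 0.013224 rad s⁻¹ → T = 2π/N = 475.14 s = 7.9190 min ≈ 7.92 min.

7.92 min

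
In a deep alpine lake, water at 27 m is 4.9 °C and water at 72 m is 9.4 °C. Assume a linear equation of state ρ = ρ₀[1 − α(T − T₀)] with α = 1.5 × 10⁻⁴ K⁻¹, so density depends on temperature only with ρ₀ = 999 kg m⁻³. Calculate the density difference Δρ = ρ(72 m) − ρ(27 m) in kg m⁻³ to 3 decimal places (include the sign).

-0.674 kg m⁻³

ΔT = +4.5 K, Δρ/ρ₀ = −αΔT = -6.75 × 10⁻⁴.
Δρ = 999 × (-6.75 × 10⁻⁴) = -0.674 kg m⁻³.
Negative Δρ: lighter below, statically unstable.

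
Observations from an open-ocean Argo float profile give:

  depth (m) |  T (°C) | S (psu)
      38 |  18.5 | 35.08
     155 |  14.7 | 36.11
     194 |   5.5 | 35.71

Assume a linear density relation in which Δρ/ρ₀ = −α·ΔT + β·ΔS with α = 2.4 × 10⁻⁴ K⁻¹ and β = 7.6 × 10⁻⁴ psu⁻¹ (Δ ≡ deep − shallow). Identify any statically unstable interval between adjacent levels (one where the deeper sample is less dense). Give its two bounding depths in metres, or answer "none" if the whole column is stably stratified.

none

Evaluate Δρ/ρ₀ = −αΔT + βΔS across each adjacent pair:
  38–155 m: −αΔT+βΔS = −(2.4 × 10⁻⁴)(-3.8)+(7.6 × 10⁻⁴)(+1.03) = 1.7 × 10⁻³ → stable
  155–194 m: −αΔT+βΔS = −(2.4 × 10⁻⁴)(-9.2)+(7.6 × 10⁻⁴)(-0.40) = 1.9 × 10⁻³ → stable
Every interval has Δρ > 0: the column is stably stratified throughout.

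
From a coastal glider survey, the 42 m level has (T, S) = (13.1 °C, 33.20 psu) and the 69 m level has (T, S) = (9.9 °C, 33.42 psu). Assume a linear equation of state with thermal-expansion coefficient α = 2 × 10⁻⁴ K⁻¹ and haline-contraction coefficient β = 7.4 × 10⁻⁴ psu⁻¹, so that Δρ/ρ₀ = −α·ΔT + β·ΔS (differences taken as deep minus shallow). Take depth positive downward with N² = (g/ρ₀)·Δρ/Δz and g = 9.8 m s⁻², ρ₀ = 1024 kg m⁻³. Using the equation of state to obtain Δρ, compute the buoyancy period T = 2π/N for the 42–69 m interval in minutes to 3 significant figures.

6.13 min

ΔT = -3.2 K, ΔS = +0.22 psu (deep − shallow).
Δρ/ρ₀ = −αΔT + βΔS = 6.40 × 10⁻⁴ + 1.628 × 10⁻⁴ = 8.028 × 10⁻⁴, so Δρ ≈ 0.8221 kg m⁻³.
N² = (g/ρ₀)·Δρ/Δz = g·(Δρ/ρ₀)/Δz = 9.8 × 8.028 × 10⁻⁴ / 27 = 2.9139 × 10⁻⁴ s⁻².
N = √(2.9139 × 10⁻⁴) = 0.017070 rad s⁻¹ → T = 2π/N = 368.08 s = 6.1347 min ≈ 6.13 min.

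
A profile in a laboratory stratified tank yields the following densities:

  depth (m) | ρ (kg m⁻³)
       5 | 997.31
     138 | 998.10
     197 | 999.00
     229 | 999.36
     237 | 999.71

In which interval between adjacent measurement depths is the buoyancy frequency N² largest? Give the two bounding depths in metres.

Compute the density gradient over each adjacent pair:
  5–138 m: Δρ/Δz = 0.79/133 = 5.9 × 10⁻³ kg m⁻⁴
  138–197 m: Δρ/Δz = 0.90/59 = 0.015 kg m⁻⁴
  197–229 m: Δρ/Δz = 0.36/32 = 0.011 kg m⁻⁴
  229–237 m: Δρ/Δz = 0.35/8 = 0.044 kg m⁻⁴
The largest gradient is in the 229–237 m interval — the pycnocline.

229–237 m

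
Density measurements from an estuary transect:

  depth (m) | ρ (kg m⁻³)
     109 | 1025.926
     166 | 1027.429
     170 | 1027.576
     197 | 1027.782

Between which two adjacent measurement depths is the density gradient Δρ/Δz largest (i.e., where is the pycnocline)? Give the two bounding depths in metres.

Compute the density gradient over each adjacent pair:
  109–166 m: Δρ/Δz = 1.503/57 = 0.026 kg m⁻⁴
  166–170 m: Δρ/Δz = 0.147/4 = 0.037 kg m⁻⁴
  170–197 m: Δρ/Δz = 0.206/27 = 7.6 × 10⁻³ kg m⁻⁴
The largest gradient is in the 166–170 m interval — the pycnocline.

166–170 m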